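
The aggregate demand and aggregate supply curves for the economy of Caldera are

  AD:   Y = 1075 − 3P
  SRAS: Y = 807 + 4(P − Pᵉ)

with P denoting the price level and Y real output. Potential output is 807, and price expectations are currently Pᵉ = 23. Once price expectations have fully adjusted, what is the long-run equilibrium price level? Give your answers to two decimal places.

Long-run P = 89.33

Short run: with Pᵉ = 23, SRAS is Y = 715 + 4P. Setting AD = SRAS gives 360 = 7P, so P = 51.43 and Y = 1075 − 3P = 920.71.
Output 920.71 is above potential 807, so over time expected prices rise and SRAS shifts left until Y returns to 807.
Long run: Y = 807 on the AD curve gives 807 = 1075 − 3P, so P = 89.33.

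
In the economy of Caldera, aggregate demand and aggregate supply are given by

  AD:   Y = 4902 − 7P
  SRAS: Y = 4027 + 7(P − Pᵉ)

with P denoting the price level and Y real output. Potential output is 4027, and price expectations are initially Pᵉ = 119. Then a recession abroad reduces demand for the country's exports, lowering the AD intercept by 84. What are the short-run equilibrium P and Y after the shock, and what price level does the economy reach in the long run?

AD shifts left: new AD is Y = 4818 − 7P. With Pᵉ = 119, SRAS is Y = 3194 + 7P.
Short run: 4818 − 7P = 3194 + 7P gives 1624 = 14P, so P = 116 and Y = 4818 − 7·116 = 4006.
Y = 4006 is below potential 4027; expectations adjust and SRAS shifts right until Y = 4027.
Long run: on the new AD curve, 4027 = 4818 − 7P gives P = 113.

Short run: P = 116, Y = 4006. Long run: P = 113.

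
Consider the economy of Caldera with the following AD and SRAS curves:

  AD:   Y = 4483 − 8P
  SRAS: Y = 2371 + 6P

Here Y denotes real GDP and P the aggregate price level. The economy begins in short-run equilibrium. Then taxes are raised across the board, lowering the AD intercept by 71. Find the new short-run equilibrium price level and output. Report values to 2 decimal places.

P = 145.79, Y = 3245.71

This is a negative demand shock: AD shifts left.
New AD: Y = 4412 − 8P.
Set AD = SRAS: 4412 − 8P = 2371 + 6P, so 2041 = 14P and P = 145.79.
Substituting into AD, Y = 3245.71.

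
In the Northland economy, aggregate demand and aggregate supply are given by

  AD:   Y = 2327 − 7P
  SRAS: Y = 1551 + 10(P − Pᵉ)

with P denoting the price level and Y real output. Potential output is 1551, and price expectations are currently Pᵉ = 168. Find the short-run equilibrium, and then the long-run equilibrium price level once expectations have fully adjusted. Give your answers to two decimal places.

Short run: P = 144.47, Y = 1315.71. Long run: P = 110.86.

Short run: with Pᵉ = 168, SRAS is Y = 10P − 129. Setting AD = SRAS gives 2456 = 17P, so P = 144.47 and Y = 2327 − 7P = 1315.71.
Output 1315.71 is below potential 1551, so over time expected prices fall and SRAS shifts right until Y returns to 1551.
Long run: Y = 1551 on the AD curve gives 1551 = 2327 − 7P, so P = 110.86.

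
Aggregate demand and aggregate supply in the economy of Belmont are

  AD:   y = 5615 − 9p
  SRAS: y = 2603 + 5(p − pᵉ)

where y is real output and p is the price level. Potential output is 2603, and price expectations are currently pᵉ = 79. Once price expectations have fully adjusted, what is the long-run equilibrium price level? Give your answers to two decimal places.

Short run: with pᵉ = 79, SRAS is y = 2208 + 5p. Setting AD = SRAS gives 3407 = 14p, so p = 243.36 and y = 5615 − 9p = 3424.79.
Output 3424.79 is above potential 2603, so over time expected prices rise and SRAS shifts left until y returns to 2603.
Long run: y = 2603 on the AD curve gives 2603 = 5615 − 9p, so p = 334.67.

Long-run p = 334.67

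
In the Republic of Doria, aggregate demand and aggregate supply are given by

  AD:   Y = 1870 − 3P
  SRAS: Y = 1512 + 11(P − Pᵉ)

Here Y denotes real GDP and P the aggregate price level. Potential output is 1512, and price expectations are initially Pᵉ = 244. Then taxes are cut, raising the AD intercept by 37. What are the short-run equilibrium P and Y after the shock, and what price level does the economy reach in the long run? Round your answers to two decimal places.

Short run: P = 219.93, Y = 1247.21. Long run: P = 131.67.

AD shifts right: new AD is Y = 1907 − 3P. With Pᵉ = 244, SRAS is Y = 11P − 1172.
Short run: 1907 − 3P = 11P − 1172 gives 3079 = 14P, so P = 219.93 and Y = 1907 − 3P = 1247.21.
Y = 1247.21 is below potential 1512; expectations adjust and SRAS shifts right until Y = 1512.
Long run: on the new AD curve, 1512 = 1907 − 3P gives P = 131.67.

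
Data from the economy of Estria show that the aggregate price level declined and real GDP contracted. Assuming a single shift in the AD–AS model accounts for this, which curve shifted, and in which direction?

P fell and Y fell. An AD shift moves P and Y in the same direction; an SRAS shift moves them in opposite directions.
Here P and Y moved in the same direction, so the AD curve shifted.
Since Y fell, AD shifted left.

AD shifted left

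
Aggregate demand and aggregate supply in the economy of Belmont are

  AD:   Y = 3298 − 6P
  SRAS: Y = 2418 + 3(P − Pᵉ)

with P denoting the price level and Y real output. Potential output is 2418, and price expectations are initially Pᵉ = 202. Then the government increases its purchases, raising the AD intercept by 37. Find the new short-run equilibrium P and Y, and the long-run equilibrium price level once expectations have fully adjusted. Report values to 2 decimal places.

AD shifts right: new AD is Y = 3335 − 6P. With Pᵉ = 202, SRAS is Y = 1812 + 3P.
Short run: 3335 − 6P = 1812 + 3P gives 1523 = 9P, so P = 169.22 and Y = 3335 − 6P = 2319.67.
Y = 2319.67 is below potential 2418; expectations adjust and SRAS shifts right until Y = 2418.
Long run: on the new AD curve, 2418 = 3335 − 6P gives P = 152.83.

Short run: P = 169.22, Y = 2319.67. Long run: P = 152.83.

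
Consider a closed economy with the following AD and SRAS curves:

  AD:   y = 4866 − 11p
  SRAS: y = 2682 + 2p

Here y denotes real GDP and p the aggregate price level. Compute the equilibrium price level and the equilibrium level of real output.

Set AD = SRAS: 4866 − 11p = 2682 + 2p, so 2184 = 13p and p = 168.
Then y = 4866 − 11·168 = 3018.

p = 168, y = 3018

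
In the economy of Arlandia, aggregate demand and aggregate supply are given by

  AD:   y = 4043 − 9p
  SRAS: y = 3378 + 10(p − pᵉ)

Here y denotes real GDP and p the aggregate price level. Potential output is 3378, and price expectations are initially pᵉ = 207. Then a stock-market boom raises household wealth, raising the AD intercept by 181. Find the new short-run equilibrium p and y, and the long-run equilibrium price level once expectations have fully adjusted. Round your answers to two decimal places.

AD shifts right: new AD is y = 4224 − 9p. With pᵉ = 207, SRAS is y = 1308 + 10p.
Short run: 4224 − 9p = 1308 + 10p gives 2916 = 19p, so p = 153.47 and y = 4224 − 9p = 2842.74.
y = 2842.74 is below potential 3378; expectations adjust and SRAS shifts right until y = 3378.
Long run: on the new AD curve, 3378 = 4224 − 9p gives p = 94.00.

Short run: p = 153.47, y = 2842.74. Long run: p = 94.00.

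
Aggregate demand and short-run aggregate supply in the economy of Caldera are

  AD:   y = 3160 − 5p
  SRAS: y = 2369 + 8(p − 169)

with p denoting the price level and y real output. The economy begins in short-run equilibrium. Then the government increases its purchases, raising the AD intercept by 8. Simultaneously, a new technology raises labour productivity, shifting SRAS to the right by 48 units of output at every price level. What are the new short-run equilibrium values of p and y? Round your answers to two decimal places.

p = 161.77, y = 2359.15

After both shocks: AD is y = 3168 − 5p and SRAS is y = 1065 + 8p.
Setting them equal: 2103 = 13p, so p = 161.77.
Substituting into AD, y = 2359.15.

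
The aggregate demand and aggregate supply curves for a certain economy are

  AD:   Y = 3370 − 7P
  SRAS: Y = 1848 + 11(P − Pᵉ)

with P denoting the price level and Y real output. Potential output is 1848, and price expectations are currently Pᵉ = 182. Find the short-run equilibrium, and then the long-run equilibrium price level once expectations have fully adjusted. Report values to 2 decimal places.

Short run: with Pᵉ = 182, SRAS is Y = 11P − 154. Setting AD = SRAS gives 3524 = 18P, so P = 195.78 and Y = 3370 − 7P = 1999.56.
Output 1999.56 is above potential 1848, so over time expected prices rise and SRAS shifts left until Y returns to 1848.
Long run: Y = 1848 on the AD curve gives 1848 = 3370 − 7P, so P = 217.43.

Short run: P = 195.78, Y = 1999.56. Long run: P = 217.43.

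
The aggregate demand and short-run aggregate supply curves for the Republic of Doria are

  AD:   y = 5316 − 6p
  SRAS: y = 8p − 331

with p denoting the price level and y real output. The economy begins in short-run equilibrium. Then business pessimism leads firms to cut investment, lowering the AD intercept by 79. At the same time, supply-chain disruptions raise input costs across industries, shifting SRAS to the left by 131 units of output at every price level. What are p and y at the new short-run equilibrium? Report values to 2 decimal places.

p = 407.07, y = 2794.57

After both shocks: AD is y = 5237 − 6p and SRAS is y = 8p − 462.
Setting them equal: 5699 = 14p, so p = 407.07.
Substituting into AD, y = 2794.57.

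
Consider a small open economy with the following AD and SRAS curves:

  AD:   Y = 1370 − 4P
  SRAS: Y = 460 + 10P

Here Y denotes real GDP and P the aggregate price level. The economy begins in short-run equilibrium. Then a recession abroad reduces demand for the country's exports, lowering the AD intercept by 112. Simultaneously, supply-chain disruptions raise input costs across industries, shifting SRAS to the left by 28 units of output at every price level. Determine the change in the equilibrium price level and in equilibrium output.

After both shocks: AD is Y = 1258 − 4P and SRAS is Y = 432 + 10P.
Setting them equal: 826 = 14P, so P = 59.
Y = 1258 − 4·59 = 1022.
Initially P = 65, Y = 1110, so ΔP = -6 and ΔY = -88.

ΔP = -6, ΔY = -88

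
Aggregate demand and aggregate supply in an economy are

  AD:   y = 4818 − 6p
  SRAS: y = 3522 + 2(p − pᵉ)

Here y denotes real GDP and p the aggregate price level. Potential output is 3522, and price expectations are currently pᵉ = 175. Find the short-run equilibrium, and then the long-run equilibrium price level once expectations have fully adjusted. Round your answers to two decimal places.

Short run: p = 205.75, y = 3583.50. Long run: p = 216.00.

Short run: with pᵉ = 175, SRAS is y = 3172 + 2p. Setting AD = SRAS gives 1646 = 8p, so p = 205.75 and y = 4818 − 6p = 3583.50.
Output 3583.50 is above potential 3522, so over time expected prices rise and SRAS shifts left until y returns to 3522.
Long run: y = 3522 on the AD curve gives 3522 = 4818 − 6p, so p = 216.00.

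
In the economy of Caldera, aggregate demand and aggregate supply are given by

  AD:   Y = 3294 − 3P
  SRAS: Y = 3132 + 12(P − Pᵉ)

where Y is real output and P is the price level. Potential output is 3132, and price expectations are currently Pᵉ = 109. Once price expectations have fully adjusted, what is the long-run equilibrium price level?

Long-run P = 54

Short run: with Pᵉ = 109, SRAS is Y = 1824 + 12P. Setting AD = SRAS gives 1470 = 15P, so P = 98 and Y = 3294 − 3·98 = 3000.
Output 3000 is below potential 3132, so over time expected prices fall and SRAS shifts right until Y returns to 3132.
Long run: Y = 3132 on the AD curve gives 3132 = 3294 − 3P, so P = 54.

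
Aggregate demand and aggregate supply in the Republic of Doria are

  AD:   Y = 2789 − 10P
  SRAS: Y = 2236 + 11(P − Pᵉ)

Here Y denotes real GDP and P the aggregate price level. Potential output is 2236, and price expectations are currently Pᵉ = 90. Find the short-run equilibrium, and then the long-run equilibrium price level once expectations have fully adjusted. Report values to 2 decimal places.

Short run: P = 73.48, Y = 2054.24. Long run: P = 55.30.

Short run: with Pᵉ = 90, SRAS is Y = 1246 + 11P. Setting AD = SRAS gives 1543 = 21P, so P = 73.48 and Y = 2789 − 10P = 2054.24.
Output 2054.24 is below potential 2236, so over time expected prices fall and SRAS shifts right until Y returns to 2236.
Long run: Y = 2236 on the AD curve gives 2236 = 2789 − 10P, so P = 55.30.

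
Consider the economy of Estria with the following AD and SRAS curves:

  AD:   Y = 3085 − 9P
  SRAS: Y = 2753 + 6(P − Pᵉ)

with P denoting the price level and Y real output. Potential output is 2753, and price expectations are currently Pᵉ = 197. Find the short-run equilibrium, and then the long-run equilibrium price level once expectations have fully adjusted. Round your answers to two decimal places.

Short run: P = 100.93, Y = 2176.60. Long run: P = 36.89.

Short run: with Pᵉ = 197, SRAS is Y = 1571 + 6P. Setting AD = SRAS gives 1514 = 15P, so P = 100.93 and Y = 3085 − 9P = 2176.60.
Output 2176.60 is below potential 2753, so over time expected prices fall and SRAS shifts right until Y returns to 2753.
Long run: Y = 2753 on the AD curve gives 2753 = 3085 − 9P, so P = 36.89.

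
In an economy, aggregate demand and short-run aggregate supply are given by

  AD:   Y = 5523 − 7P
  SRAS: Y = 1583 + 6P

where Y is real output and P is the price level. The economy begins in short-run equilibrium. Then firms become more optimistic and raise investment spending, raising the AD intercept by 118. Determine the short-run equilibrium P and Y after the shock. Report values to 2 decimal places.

P = 312.15, Y = 3455.92

This is a positive demand shock: AD shifts right.
New AD: Y = 5641 − 7P.
Set AD = SRAS: 5641 − 7P = 1583 + 6P, so 4058 = 13P and P = 312.15.
Substituting into AD, Y = 3455.92.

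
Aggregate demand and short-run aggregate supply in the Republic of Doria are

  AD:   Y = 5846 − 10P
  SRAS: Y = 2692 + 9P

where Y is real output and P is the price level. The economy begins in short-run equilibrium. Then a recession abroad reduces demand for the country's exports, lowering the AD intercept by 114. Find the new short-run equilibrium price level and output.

P = 160, Y = 4132

This is a negative demand shock: AD shifts left.
New AD: Y = 5732 − 10P.
Set AD = SRAS: 5732 − 10P = 2692 + 9P, so 3040 = 19P and P = 160.
Y = 5732 − 10·160 = 4132.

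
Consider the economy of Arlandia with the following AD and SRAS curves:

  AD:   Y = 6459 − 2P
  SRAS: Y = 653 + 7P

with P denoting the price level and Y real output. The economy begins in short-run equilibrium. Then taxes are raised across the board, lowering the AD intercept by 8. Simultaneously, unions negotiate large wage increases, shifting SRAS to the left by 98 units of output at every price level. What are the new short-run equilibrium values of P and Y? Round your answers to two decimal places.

After both shocks: AD is Y = 6451 − 2P and SRAS is Y = 555 + 7P.
Setting them equal: 5896 = 9P, so P = 655.11.
Substituting into AD, Y = 5140.78.

P = 655.11, Y = 5140.78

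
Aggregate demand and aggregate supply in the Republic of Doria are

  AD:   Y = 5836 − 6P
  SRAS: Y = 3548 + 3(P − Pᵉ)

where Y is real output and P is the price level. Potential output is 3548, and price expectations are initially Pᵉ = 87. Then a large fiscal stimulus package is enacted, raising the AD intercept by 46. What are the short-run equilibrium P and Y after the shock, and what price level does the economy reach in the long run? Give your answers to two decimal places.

Short run: P = 288.33, Y = 4152.00. Long run: P = 389.00.

AD shifts right: new AD is Y = 5882 − 6P. With Pᵉ = 87, SRAS is Y = 3287 + 3P.
Short run: 5882 − 6P = 3287 + 3P gives 2595 = 9P, so P = 288.33 and Y = 5882 − 6P = 4152.00.
Y = 4152.00 is above potential 3548; expectations adjust and SRAS shifts left until Y = 3548.
Long run: on the new AD curve, 3548 = 5882 − 6P gives P = 389.00.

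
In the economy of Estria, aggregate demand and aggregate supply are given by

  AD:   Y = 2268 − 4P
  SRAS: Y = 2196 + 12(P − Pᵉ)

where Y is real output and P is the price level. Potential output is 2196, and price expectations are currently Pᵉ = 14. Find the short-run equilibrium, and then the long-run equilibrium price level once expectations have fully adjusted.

Short run: P = 15, Y = 2208. Long run: P = 18.

Short run: with Pᵉ = 14, SRAS is Y = 2028 + 12P. Setting AD = SRAS gives 240 = 16P, so P = 15 and Y = 2268 − 4·15 = 2208.
Output 2208 is above potential 2196, so over time expected prices rise and SRAS shifts left until Y returns to 2196.
Long run: Y = 2196 on the AD curve gives 2196 = 2268 − 4P, so P = 18.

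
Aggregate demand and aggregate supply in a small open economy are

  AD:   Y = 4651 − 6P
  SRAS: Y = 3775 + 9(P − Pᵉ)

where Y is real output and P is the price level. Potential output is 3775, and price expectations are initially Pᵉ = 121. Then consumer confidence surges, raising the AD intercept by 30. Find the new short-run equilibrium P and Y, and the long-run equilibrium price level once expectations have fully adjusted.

AD shifts right: new AD is Y = 4681 − 6P. With Pᵉ = 121, SRAS is Y = 2686 + 9P.
Short run: 4681 − 6P = 2686 + 9P gives 1995 = 15P, so P = 133 and Y = 4681 − 6·133 = 3883.
Y = 3883 is above potential 3775; expectations adjust and SRAS shifts left until Y = 3775.
Long run: on the new AD curve, 3775 = 4681 − 6P gives P = 151.

Short run: P = 133, Y = 3883. Long run: P = 151.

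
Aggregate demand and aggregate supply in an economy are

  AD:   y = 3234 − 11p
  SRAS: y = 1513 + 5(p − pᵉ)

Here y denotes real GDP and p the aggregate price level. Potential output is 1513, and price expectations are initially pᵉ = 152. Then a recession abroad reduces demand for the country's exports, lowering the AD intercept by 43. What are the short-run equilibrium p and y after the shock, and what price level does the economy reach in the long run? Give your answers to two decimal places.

Short run: p = 152.38, y = 1514.88. Long run: p = 152.55.

AD shifts left: new AD is y = 3191 − 11p. With pᵉ = 152, SRAS is y = 753 + 5p.
Short run: 3191 − 11p = 753 + 5p gives 2438 = 16p, so p = 152.38 and y = 3191 − 11p = 1514.88.
y = 1514.88 is above potential 1513; expectations adjust and SRAS shifts left until y = 1513.
Long run: on the new AD curve, 1513 = 3191 − 11p gives p = 152.55.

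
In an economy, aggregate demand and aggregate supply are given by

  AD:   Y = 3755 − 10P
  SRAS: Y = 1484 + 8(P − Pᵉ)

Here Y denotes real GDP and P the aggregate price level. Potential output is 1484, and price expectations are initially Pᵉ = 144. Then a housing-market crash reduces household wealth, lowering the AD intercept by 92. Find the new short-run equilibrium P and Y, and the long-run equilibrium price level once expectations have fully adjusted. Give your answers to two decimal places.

AD shifts left: new AD is Y = 3663 − 10P. With Pᵉ = 144, SRAS is Y = 332 + 8P.
Short run: 3663 − 10P = 332 + 8P gives 3331 = 18P, so P = 185.06 and Y = 3663 − 10P = 1812.44.
Y = 1812.44 is above potential 1484; expectations adjust and SRAS shifts left until Y = 1484.
Long run: on the new AD curve, 1484 = 3663 − 10P gives P = 217.90.

Short run: P = 185.06, Y = 1812.44. Long run: P = 217.90.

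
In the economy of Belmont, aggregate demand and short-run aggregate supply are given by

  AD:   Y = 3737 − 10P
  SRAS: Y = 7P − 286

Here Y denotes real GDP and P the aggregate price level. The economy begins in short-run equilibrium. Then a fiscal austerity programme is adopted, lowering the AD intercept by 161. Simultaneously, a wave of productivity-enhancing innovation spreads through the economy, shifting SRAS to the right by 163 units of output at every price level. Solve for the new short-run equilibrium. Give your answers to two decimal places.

P = 217.59, Y = 1400.12

After both shocks: AD is Y = 3576 − 10P and SRAS is Y = 7P − 123.
Setting them equal: 3699 = 17P, so P = 217.59.
Substituting into AD, Y = 1400.12.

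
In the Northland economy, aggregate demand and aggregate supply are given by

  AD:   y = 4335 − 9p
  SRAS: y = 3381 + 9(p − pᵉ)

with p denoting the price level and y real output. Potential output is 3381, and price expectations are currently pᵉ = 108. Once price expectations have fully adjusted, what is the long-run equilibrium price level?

Long-run p = 106

Short run: with pᵉ = 108, SRAS is y = 2409 + 9p. Setting AD = SRAS gives 1926 = 18p, so p = 107 and y = 4335 − 9·107 = 3372.
Output 3372 is below potential 3381, so over time expected prices fall and SRAS shifts right until y returns to 3381.
Long run: y = 3381 on the AD curve gives 3381 = 4335 − 9p, so p = 106.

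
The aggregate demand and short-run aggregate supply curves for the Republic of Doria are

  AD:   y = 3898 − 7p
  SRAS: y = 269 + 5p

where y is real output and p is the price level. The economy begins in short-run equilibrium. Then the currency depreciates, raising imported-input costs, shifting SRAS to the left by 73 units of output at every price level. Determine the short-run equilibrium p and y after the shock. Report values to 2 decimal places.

p = 308.50, y = 1738.50

This is a negative supply shock: SRAS shifts left.
New SRAS: y = 196 + 5p.
Set AD = SRAS: 3898 − 7p = 196 + 5p, so 3702 = 12p and p = 308.50.
Substituting into AD, y = 1738.50.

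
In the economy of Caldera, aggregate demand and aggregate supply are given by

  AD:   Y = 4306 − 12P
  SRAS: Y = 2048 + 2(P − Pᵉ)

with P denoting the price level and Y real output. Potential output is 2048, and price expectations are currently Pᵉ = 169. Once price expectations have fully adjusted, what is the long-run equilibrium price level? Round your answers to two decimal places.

Long-run P = 188.17

Short run: with Pᵉ = 169, SRAS is Y = 1710 + 2P. Setting AD = SRAS gives 2596 = 14P, so P = 185.43 and Y = 4306 − 12P = 2080.86.
Output 2080.86 is above potential 2048, so over time expected prices rise and SRAS shifts left until Y returns to 2048.
Long run: Y = 2048 on the AD curve gives 2048 = 4306 − 12P, so P = 188.17.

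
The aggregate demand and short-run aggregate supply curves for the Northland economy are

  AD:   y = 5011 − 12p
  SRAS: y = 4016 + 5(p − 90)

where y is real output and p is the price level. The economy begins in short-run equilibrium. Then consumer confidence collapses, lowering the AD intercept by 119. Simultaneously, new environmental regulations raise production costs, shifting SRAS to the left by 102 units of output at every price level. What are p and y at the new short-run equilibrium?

p = 84, y = 3884

After both shocks: AD is y = 4892 − 12p and SRAS is y = 3464 + 5p.
Setting them equal: 1428 = 17p, so p = 84.
y = 4892 − 12·84 = 3884.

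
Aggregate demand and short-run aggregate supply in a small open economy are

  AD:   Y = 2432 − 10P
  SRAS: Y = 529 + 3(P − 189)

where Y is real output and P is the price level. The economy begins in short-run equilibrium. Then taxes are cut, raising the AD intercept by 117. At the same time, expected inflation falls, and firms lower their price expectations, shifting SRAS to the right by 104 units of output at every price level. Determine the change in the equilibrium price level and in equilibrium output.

ΔP = +1, ΔY = +107

After both shocks: AD is Y = 2549 − 10P and SRAS is Y = 66 + 3P.
Setting them equal: 2483 = 13P, so P = 191.
Y = 2549 − 10·191 = 639.
Initially P = 190, Y = 532, so ΔP = +1 and ΔY = +107.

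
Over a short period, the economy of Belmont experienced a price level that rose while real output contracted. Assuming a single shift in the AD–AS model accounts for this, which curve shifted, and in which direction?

SRAS shifted left

P rose and Y fell. An AD shift moves P and Y in the same direction; an SRAS shift moves them in opposite directions.
Here P and Y moved in opposite directions, so the SRAS curve shifted.
Since Y fell, SRAS shifted left.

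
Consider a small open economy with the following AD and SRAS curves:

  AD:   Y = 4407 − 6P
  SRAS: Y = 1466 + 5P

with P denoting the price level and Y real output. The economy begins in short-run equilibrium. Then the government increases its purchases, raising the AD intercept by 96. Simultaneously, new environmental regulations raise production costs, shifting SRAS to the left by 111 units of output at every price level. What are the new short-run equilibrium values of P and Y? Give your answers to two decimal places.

After both shocks: AD is Y = 4503 − 6P and SRAS is Y = 1355 + 5P.
Setting them equal: 3148 = 11P, so P = 286.18.
Substituting into AD, Y = 2785.91.

P = 286.18, Y = 2785.91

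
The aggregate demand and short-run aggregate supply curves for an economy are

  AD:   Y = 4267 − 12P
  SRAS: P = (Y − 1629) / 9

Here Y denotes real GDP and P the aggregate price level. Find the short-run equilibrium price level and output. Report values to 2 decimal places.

Rearrange SRAS to Y = 1629 + 9P.
Set AD = SRAS: 4267 − 12P = 1629 + 9P, so 2638 = 21P and P = 125.62.
Substituting into AD, Y = 4267 − 12P = 2759.57.

P = 125.62, Y = 2759.57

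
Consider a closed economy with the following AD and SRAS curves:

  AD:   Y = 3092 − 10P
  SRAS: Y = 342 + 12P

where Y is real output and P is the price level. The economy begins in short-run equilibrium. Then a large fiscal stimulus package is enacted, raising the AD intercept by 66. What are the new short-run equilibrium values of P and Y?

This is a positive demand shock: AD shifts right.
New AD: Y = 3158 − 10P.
Set AD = SRAS: 3158 − 10P = 342 + 12P, so 2816 = 22P and P = 128.
Y = 3158 − 10·128 = 1878.

P = 128, Y = 1878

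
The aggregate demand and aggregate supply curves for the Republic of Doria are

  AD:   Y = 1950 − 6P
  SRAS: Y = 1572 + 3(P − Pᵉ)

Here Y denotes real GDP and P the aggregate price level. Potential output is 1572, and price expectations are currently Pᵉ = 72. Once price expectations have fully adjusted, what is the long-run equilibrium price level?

Short run: with Pᵉ = 72, SRAS is Y = 1356 + 3P. Setting AD = SRAS gives 594 = 9P, so P = 66 and Y = 1950 − 6·66 = 1554.
Output 1554 is below potential 1572, so over time expected prices fall and SRAS shifts right until Y returns to 1572.
Long run: Y = 1572 on the AD curve gives 1572 = 1950 − 6P, so P = 63.

Long-run P = 63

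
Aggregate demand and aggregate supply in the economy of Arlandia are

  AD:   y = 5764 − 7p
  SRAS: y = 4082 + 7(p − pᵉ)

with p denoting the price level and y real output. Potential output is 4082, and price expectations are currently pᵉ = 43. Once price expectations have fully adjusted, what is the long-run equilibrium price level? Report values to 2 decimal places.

Long-run p = 240.29

Short run: with pᵉ = 43, SRAS is y = 3781 + 7p. Setting AD = SRAS gives 1983 = 14p, so p = 141.64 and y = 5764 − 7p = 4772.50.
Output 4772.50 is above potential 4082, so over time expected prices rise and SRAS shifts left until y returns to 4082.
Long run: y = 4082 on the AD curve gives 4082 = 5764 − 7p, so p = 240.29.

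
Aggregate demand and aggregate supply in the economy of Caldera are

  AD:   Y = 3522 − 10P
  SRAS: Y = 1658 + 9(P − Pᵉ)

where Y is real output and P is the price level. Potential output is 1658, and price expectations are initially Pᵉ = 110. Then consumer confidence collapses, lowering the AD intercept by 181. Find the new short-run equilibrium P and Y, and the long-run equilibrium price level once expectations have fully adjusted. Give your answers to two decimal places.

AD shifts left: new AD is Y = 3341 − 10P. With Pᵉ = 110, SRAS is Y = 668 + 9P.
Short run: 3341 − 10P = 668 + 9P gives 2673 = 19P, so P = 140.68 and Y = 3341 − 10P = 1934.16.
Y = 1934.16 is above potential 1658; expectations adjust and SRAS shifts left until Y = 1658.
Long run: on the new AD curve, 1658 = 3341 − 10P gives P = 168.30.

Short run: P = 140.68, Y = 1934.16. Long run: P = 168.30.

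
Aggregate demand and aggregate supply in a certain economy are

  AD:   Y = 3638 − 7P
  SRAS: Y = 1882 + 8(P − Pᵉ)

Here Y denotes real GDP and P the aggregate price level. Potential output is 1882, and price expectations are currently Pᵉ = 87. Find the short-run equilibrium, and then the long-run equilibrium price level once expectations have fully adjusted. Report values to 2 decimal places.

Short run: with Pᵉ = 87, SRAS is Y = 1186 + 8P. Setting AD = SRAS gives 2452 = 15P, so P = 163.47 and Y = 3638 − 7P = 2493.73.
Output 2493.73 is above potential 1882, so over time expected prices rise and SRAS shifts left until Y returns to 1882.
Long run: Y = 1882 on the AD curve gives 1882 = 3638 − 7P, so P = 250.86.

Short run: P = 163.47, Y = 2493.73. Long run: P = 250.86.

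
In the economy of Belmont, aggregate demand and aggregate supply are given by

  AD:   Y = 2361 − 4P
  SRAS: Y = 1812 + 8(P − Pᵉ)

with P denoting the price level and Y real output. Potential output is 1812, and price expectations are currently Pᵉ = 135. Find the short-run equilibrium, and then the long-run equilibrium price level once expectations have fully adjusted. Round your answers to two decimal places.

Short run: P = 135.75, Y = 1818.00. Long run: P = 137.25.

Short run: with Pᵉ = 135, SRAS is Y = 732 + 8P. Setting AD = SRAS gives 1629 = 12P, so P = 135.75 and Y = 2361 − 4P = 1818.00.
Output 1818.00 is above potential 1812, so over time expected prices rise and SRAS shifts left until Y returns to 1812.
Long run: Y = 1812 on the AD curve gives 1812 = 2361 − 4P, so P = 137.25.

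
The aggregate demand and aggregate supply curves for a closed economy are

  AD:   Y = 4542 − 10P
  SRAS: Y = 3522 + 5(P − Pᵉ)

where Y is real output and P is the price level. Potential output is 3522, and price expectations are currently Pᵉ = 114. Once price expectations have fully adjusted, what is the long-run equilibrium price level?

Long-run P = 102

Short run: with Pᵉ = 114, SRAS is Y = 2952 + 5P. Setting AD = SRAS gives 1590 = 15P, so P = 106 and Y = 4542 − 10·106 = 3482.
Output 3482 is below potential 3522, so over time expected prices fall and SRAS shifts right until Y returns to 3522.
Long run: Y = 3522 on the AD curve gives 3522 = 4542 − 10P, so P = 102.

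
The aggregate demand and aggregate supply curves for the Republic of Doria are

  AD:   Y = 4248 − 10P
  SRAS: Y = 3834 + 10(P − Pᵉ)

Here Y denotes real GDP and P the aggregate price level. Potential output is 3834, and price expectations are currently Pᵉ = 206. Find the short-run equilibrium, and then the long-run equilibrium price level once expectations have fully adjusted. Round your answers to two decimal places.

Short run: with Pᵉ = 206, SRAS is Y = 1774 + 10P. Setting AD = SRAS gives 2474 = 20P, so P = 123.70 and Y = 4248 − 10P = 3011.00.
Output 3011.00 is below potential 3834, so over time expected prices fall and SRAS shifts right until Y returns to 3834.
Long run: Y = 3834 on the AD curve gives 3834 = 4248 − 10P, so P = 41.40.

Short run: P = 123.70, Y = 3011.00. Long run: P = 41.40.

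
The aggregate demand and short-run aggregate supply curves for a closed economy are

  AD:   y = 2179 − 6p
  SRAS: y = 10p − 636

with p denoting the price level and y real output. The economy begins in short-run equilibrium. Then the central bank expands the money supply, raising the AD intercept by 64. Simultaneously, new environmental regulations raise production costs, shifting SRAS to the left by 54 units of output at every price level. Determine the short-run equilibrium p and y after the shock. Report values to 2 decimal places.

After both shocks: AD is y = 2243 − 6p and SRAS is y = 10p − 690.
Setting them equal: 2933 = 16p, so p = 183.31.
Substituting into AD, y = 1143.13.

p = 183.31, y = 1143.13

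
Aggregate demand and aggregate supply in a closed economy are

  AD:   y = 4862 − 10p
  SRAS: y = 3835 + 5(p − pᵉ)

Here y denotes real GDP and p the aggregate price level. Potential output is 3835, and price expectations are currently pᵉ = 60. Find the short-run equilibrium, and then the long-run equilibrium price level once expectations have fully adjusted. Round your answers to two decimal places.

Short run: p = 88.47, y = 3977.33. Long run: p = 102.70.

Short run: with pᵉ = 60, SRAS is y = 3535 + 5p. Setting AD = SRAS gives 1327 = 15p, so p = 88.47 and y = 4862 − 10p = 3977.33.
Output 3977.33 is above potential 3835, so over time expected prices rise and SRAS shifts left until y returns to 3835.
Long run: y = 3835 on the AD curve gives 3835 = 4862 − 10p, so p = 102.70.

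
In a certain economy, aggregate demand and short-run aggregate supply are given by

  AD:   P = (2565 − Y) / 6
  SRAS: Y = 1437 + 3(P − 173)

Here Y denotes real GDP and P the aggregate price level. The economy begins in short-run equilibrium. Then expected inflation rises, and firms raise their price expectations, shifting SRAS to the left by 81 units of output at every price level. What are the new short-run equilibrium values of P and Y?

P = 192, Y = 1413

This is a negative supply shock: SRAS shifts left.
New SRAS: Y = 837 + 3P.
Set AD = SRAS: 2565 − 6P = 837 + 3P, so 1728 = 9P and P = 192.
Y = 2565 − 6·192 = 1413.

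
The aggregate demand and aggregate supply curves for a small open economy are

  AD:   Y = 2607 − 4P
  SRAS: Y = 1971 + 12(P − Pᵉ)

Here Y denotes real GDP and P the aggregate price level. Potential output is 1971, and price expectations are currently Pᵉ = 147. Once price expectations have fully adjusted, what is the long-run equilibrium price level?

Long-run P = 159

Short run: with Pᵉ = 147, SRAS is Y = 207 + 12P. Setting AD = SRAS gives 2400 = 16P, so P = 150 and Y = 2607 − 4·150 = 2007.
Output 2007 is above potential 1971, so over time expected prices rise and SRAS shifts left until Y returns to 1971.
Long run: Y = 1971 on the AD curve gives 1971 = 2607 − 4P, so P = 159.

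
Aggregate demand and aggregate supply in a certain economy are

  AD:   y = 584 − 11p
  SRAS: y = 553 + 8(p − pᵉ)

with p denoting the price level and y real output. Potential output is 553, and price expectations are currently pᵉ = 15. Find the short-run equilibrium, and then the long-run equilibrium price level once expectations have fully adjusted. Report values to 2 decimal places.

Short run: with pᵉ = 15, SRAS is y = 433 + 8p. Setting AD = SRAS gives 151 = 19p, so p = 7.95 and y = 584 − 11p = 496.58.
Output 496.58 is below potential 553, so over time expected prices fall and SRAS shifts right until y returns to 553.
Long run: y = 553 on the AD curve gives 553 = 584 − 11p, so p = 2.82.

Short run: p = 7.95, y = 496.58. Long run: p = 2.82.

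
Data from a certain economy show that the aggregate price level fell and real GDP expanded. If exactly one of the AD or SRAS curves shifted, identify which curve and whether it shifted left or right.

SRAS shifted right

P fell and Y rose. An AD shift moves P and Y in the same direction; an SRAS shift moves them in opposite directions.
Here P and Y moved in opposite directions, so the SRAS curve shifted.
Since Y rose, SRAS shifted right.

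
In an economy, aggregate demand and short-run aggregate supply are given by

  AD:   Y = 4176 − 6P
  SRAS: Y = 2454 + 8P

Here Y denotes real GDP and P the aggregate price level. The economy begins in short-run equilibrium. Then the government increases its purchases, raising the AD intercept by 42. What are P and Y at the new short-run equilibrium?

P = 126, Y = 3462

This is a positive demand shock: AD shifts right.
New AD: Y = 4218 − 6P.
Set AD = SRAS: 4218 − 6P = 2454 + 8P, so 1764 = 14P and P = 126.
Y = 4218 − 6·126 = 3462.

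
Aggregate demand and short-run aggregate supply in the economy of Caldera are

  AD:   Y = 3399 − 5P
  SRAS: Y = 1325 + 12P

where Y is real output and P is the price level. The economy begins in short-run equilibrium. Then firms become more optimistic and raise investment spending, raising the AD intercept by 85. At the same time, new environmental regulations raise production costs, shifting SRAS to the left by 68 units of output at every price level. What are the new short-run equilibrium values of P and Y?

P = 131, Y = 2829

After both shocks: AD is Y = 3484 − 5P and SRAS is Y = 1257 + 12P.
Setting them equal: 2227 = 17P, so P = 131.
Y = 3484 − 5·131 = 2829.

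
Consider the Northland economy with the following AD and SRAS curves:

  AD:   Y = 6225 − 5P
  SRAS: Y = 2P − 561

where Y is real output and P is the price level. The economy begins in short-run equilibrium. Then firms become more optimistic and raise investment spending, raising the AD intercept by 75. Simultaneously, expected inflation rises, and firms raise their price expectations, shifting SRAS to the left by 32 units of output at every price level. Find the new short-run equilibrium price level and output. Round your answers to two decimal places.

P = 984.71, Y = 1376.43

After both shocks: AD is Y = 6300 − 5P and SRAS is Y = 2P − 593.
Setting them equal: 6893 = 7P, so P = 984.71.
Substituting into AD, Y = 1376.43.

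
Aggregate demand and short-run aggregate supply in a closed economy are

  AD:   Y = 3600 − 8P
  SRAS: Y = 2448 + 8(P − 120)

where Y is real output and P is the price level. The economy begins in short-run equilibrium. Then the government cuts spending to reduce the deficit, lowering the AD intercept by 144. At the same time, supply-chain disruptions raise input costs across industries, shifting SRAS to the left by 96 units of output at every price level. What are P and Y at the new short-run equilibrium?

P = 129, Y = 2424

After both shocks: AD is Y = 3456 − 8P and SRAS is Y = 1392 + 8P.
Setting them equal: 2064 = 16P, so P = 129.
Y = 3456 − 8·129 = 2424.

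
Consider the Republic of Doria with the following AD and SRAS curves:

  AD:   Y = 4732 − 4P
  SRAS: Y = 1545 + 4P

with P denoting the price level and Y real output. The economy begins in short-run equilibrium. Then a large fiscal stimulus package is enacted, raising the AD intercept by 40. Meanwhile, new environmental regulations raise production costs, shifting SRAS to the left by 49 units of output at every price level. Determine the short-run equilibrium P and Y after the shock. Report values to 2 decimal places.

P = 409.50, Y = 3134.00

After both shocks: AD is Y = 4772 − 4P and SRAS is Y = 1496 + 4P.
Setting them equal: 3276 = 8P, so P = 409.50.
Substituting into AD, Y = 3134.00.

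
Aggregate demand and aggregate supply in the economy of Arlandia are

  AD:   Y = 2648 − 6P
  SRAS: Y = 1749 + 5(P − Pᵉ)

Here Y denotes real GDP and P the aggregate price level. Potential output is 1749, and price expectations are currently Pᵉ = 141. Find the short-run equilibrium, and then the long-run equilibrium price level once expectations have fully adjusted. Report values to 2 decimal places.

Short run: with Pᵉ = 141, SRAS is Y = 1044 + 5P. Setting AD = SRAS gives 1604 = 11P, so P = 145.82 and Y = 2648 − 6P = 1773.09.
Output 1773.09 is above potential 1749, so over time expected prices rise and SRAS shifts left until Y returns to 1749.
Long run: Y = 1749 on the AD curve gives 1749 = 2648 − 6P, so P = 149.83.

Short run: P = 145.82, Y = 1773.09. Long run: P = 149.83.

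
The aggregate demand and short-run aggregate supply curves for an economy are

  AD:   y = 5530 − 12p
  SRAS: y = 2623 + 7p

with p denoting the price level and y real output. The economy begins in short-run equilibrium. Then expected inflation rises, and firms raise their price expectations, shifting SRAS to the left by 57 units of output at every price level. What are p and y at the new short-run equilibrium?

This is a negative supply shock: SRAS shifts left.
New SRAS: y = 2566 + 7p.
Set AD = SRAS: 5530 − 12p = 2566 + 7p, so 2964 = 19p and p = 156.
y = 5530 − 12·156 = 3658.

p = 156, y = 3658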